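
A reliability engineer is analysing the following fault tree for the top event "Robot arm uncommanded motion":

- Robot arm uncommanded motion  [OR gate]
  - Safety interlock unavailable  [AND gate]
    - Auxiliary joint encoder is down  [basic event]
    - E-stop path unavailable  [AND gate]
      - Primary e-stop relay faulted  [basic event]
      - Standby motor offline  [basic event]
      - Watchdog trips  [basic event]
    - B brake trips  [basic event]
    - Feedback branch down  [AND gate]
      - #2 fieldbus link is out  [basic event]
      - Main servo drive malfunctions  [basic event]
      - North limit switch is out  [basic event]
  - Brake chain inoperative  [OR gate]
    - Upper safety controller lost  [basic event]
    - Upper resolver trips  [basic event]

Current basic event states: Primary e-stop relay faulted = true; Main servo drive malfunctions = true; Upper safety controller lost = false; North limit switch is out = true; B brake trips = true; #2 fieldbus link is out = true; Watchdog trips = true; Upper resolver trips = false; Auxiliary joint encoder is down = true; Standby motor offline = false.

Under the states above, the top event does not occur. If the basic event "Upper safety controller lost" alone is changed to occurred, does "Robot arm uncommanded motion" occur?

Yes

Counterfactual: set "Upper safety controller lost" to occurred.
E-stop path unavailable [AND]: Primary e-stop relay faulted=occurs, Standby motor offline=not, Watchdog trips=occurs → not all inputs occur → does not occur.
Feedback branch down [AND]: #2 fieldbus link is out=occurs, Main servo drive malfunctions=occurs, North limit switch is out=occurs → all inputs occur → occurs.
Safety interlock unavailable [AND]: Auxiliary joint encoder is down=occurs, E-stop path unavailable=not, B brake trips=occurs, Feedback branch down=occurs → not all inputs occur → does not occur.
Brake chain inoperative [OR]: Upper safety controller lost=occurs, Upper resolver trips=not → at least one input occurs → occurs.
Robot arm uncommanded motion [OR]: Safety interlock unavailable=not, Brake chain inoperative=occurs → at least one input occurs → occurs.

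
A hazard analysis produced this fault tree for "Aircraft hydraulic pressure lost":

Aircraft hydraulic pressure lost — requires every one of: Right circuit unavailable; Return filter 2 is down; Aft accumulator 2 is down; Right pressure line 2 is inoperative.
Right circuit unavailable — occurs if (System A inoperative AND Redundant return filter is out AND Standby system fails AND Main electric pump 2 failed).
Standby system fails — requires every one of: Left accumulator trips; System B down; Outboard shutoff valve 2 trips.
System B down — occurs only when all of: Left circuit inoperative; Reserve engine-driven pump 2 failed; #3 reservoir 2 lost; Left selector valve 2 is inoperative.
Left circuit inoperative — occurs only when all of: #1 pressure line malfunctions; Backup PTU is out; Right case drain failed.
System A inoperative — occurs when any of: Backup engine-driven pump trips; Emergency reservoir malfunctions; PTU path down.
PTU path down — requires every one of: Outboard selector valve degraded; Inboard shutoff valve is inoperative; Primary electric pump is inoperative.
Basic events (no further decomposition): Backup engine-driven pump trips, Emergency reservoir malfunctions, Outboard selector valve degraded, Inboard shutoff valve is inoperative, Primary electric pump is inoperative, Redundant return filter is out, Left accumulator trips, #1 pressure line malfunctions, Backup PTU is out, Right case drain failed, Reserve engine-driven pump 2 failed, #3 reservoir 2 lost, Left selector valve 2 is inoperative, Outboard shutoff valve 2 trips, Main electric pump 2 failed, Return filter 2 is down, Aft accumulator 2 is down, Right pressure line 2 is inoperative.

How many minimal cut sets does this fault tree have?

3

PTU path down [AND]: one cut set from each child combined → 1 × 1 × 1 = 1 cut set(s).
System A inoperative [OR]: union of children's cut sets → 3 cut set(s).
Left circuit inoperative [AND]: one cut set from each child combined → 1 × 1 × 1 = 1 cut set(s).
System B down [AND]: one cut set from each child combined → 1 × 1 × 1 × 1 = 1 cut set(s).
Standby system fails [AND]: one cut set from each child combined → 1 × 1 × 1 = 1 cut set(s).
Right circuit unavailable [AND]: one cut set from each child combined → 3 × 1 × 1 × 1 = 3 cut set(s).
Aircraft hydraulic pressure lost [AND]: one cut set from each child combined → 3 × 1 × 1 × 1 = 3 cut set(s).
Minimal cut sets: {#1 pressure line malfunctions, #3 reservoir 2 lost, Aft accumulator 2 is down, Backup PTU is out, Backup engine-driven pump trips, Left accumulator trips, Left selector valve 2 is inoperative, Main electric pump 2 failed, Outboard shutoff valve 2 trips, Redundant return filter is out, Reserve engine-driven pump 2 failed, Return filter 2 is down, Right case drain failed, Right pressure line 2 is inoperative}; {#1 pressure line malfunctions, #3 reservoir 2 lost, Aft accumulator 2 is down, Backup PTU is out, Emergency reservoir malfunctions, Left accumulator trips, Left selector valve 2 is inoperative, Main electric pump 2 failed, Outboard shutoff valve 2 trips, Redundant return filter is out, Reserve engine-driven pump 2 failed, Return filter 2 is down, Right case drain failed, Right pressure line 2 is inoperative}; {#1 pressure line malfunctions, #3 reservoir 2 lost, Aft accumulator 2 is down, Backup PTU is out, Inboard shutoff valve is inoperative, Left accumulator trips, Left selector valve 2 is inoperative, Main electric pump 2 failed, Outboard selector valve degraded, Outboard shutoff valve 2 trips, Primary electric pump is inoperative, Redundant return filter is out, Reserve engine-driven pump 2 failed, Return filter 2 is down, Right case drain failed, Right pressure line 2 is inoperative}.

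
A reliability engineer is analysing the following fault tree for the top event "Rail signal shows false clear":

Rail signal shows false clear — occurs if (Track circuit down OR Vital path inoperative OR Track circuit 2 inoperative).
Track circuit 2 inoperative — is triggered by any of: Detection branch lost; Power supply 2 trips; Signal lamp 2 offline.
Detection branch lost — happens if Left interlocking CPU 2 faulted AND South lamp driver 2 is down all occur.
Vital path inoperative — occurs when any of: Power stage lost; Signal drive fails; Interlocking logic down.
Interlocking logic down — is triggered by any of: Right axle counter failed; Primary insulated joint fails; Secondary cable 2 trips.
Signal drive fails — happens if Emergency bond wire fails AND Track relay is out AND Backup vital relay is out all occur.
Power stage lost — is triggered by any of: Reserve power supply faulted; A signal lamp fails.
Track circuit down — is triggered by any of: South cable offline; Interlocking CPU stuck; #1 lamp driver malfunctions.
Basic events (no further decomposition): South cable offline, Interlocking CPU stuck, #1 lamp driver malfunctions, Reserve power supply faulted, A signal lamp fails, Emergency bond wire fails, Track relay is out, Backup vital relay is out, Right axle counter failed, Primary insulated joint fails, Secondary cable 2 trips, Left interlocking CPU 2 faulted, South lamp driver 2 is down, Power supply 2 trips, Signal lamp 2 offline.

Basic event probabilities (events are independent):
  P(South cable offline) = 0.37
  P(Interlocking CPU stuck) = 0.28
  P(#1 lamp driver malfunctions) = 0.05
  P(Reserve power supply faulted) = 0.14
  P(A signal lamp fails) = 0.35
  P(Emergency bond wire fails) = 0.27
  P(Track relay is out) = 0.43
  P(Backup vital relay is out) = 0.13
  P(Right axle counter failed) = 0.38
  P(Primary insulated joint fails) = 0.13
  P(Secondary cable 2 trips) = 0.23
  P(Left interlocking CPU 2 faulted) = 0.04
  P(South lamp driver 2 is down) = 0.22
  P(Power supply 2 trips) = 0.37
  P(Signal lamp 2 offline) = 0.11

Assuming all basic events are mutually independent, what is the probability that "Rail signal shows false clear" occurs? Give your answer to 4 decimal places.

0.9452

P(Track circuit down) [OR] = 1 − (1−0.37) × (1−0.28) × (1−0.05) = 0.569080
P(Power stage lost) [OR] = 1 − (1−0.14) × (1−0.35) = 0.441000
P(Signal drive fails) [AND] = 0.27 × 0.43 × 0.13 = 0.015093
P(Interlocking logic down) [OR] = 1 − (1−0.38) × (1−0.13) × (1−0.23) = 0.584662
P(Vital path inoperative) [OR] = 1 − (1−0.441000) × (1−0.015093) × (1−0.584662) = 0.771330
P(Detection branch lost) [AND] = 0.04 × 0.22 = 0.008800
P(Track circuit 2 inoperative) [OR] = 1 − (1−0.008800) × (1−0.37) × (1−0.11) = 0.444234
P(Rail signal shows false clear) [OR] = 1 − (1−0.569080) × (1−0.771330) × (1−0.444234) = 0.945236
Rounded to 4 decimal places: P(Rail signal shows false clear) ≈ 0.9452.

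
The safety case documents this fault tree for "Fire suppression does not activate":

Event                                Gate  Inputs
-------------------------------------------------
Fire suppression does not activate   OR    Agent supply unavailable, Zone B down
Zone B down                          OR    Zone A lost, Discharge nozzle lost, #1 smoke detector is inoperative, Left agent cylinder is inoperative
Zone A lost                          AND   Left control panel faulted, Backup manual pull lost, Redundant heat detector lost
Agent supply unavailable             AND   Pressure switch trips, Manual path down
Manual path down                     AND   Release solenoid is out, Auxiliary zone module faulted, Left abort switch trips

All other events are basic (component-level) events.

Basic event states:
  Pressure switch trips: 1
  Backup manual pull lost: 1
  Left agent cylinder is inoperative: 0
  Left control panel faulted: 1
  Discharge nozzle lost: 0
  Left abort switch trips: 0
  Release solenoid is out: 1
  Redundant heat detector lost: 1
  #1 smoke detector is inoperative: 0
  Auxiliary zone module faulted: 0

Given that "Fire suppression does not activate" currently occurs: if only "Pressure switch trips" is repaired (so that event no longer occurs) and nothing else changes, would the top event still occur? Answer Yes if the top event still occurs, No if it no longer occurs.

Yes

Counterfactual: set "Pressure switch trips" to not occurred.
Manual path down [AND]: Release solenoid is out=occurs, Auxiliary zone module faulted=not, Left abort switch trips=not → not all inputs occur → does not occur.
Agent supply unavailable [AND]: Pressure switch trips=not, Manual path down=not → not all inputs occur → does not occur.
Zone A lost [AND]: Left control panel faulted=occurs, Backup manual pull lost=occurs, Redundant heat detector lost=occurs → all inputs occur → occurs.
Zone B down [OR]: Zone A lost=occurs, Discharge nozzle lost=not, #1 smoke detector is inoperative=not, Left agent cylinder is inoperative=not → at least one input occurs → occurs.
Fire suppression does not activate [OR]: Agent supply unavailable=not, Zone B down=occurs → at least one input occurs → occurs.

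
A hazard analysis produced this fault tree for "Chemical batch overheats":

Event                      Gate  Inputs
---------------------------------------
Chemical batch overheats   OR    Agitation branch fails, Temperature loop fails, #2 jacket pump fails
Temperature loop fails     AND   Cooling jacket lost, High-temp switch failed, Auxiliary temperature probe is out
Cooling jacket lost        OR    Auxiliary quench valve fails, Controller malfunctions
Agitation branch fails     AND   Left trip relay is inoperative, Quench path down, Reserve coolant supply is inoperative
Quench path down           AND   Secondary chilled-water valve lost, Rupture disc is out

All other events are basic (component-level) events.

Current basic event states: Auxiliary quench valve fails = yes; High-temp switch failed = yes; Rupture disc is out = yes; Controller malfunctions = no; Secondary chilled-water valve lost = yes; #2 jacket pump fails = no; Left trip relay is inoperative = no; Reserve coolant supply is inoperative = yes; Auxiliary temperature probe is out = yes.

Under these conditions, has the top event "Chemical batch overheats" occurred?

Quench path down [AND]: Secondary chilled-water valve lost=occurs, Rupture disc is out=occurs → all inputs occur → occurs.
Agitation branch fails [AND]: Left trip relay is inoperative=not, Quench path down=occurs, Reserve coolant supply is inoperative=occurs → not all inputs occur → does not occur.
Cooling jacket lost [OR]: Auxiliary quench valve fails=occurs, Controller malfunctions=not → at least one input occurs → occurs.
Temperature loop fails [AND]: Cooling jacket lost=occurs, High-temp switch failed=occurs, Auxiliary temperature probe is out=occurs → all inputs occur → occurs.
Chemical batch overheats [OR]: Agitation branch fails=not, Temperature loop fails=occurs, #2 jacket pump fails=not → at least one input occurs → occurs.

Yes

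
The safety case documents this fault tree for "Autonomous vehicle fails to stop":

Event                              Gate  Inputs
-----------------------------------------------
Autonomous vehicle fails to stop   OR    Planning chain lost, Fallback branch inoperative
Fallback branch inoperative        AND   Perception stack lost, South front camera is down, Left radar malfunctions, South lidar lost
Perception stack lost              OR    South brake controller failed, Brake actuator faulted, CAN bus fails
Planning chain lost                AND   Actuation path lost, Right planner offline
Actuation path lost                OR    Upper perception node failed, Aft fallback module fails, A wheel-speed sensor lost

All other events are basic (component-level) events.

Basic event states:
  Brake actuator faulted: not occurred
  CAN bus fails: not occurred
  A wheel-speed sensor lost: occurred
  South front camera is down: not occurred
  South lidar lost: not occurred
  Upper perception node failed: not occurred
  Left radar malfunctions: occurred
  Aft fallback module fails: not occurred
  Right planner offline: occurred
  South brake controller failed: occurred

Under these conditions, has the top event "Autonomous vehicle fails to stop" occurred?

Actuation path lost [OR]: Upper perception node failed=not, Aft fallback module fails=not, A wheel-speed sensor lost=occurs → at least one input occurs → occurs.
Planning chain lost [AND]: Actuation path lost=occurs, Right planner offline=occurs → all inputs occur → occurs.
Perception stack lost [OR]: South brake controller failed=occurs, Brake actuator faulted=not, CAN bus fails=not → at least one input occurs → occurs.
Fallback branch inoperative [AND]: Perception stack lost=occurs, South front camera is down=not, Left radar malfunctions=occurs, South lidar lost=not → not all inputs occur → does not occur.
Autonomous vehicle fails to stop [OR]: Planning chain lost=occurs, Fallback branch inoperative=not → at least one input occurs → occurs.

Yes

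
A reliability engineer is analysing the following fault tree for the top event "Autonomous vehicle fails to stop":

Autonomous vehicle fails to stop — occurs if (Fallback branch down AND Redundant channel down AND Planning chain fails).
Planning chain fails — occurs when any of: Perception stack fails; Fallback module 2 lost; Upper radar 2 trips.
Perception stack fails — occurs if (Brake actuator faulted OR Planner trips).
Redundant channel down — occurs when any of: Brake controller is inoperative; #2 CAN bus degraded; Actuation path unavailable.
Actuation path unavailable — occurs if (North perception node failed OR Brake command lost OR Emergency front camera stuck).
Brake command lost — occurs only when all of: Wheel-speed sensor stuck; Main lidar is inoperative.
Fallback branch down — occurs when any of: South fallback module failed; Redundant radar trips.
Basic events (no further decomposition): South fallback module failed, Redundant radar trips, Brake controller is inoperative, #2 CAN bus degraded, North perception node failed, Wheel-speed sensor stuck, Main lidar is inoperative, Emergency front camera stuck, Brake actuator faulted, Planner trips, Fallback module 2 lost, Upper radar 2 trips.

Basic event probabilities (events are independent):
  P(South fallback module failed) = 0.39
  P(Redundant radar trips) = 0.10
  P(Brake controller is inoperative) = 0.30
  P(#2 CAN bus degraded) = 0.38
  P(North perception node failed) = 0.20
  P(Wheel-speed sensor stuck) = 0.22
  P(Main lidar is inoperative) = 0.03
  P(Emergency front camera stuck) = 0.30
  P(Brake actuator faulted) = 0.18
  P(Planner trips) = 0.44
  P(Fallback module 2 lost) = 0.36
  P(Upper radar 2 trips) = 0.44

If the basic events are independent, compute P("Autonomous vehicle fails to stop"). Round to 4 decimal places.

P(Fallback branch down) [OR] = 1 − (1−0.39) × (1−0.10) = 0.451000
P(Brake command lost) [AND] = 0.22 × 0.03 = 0.006600
P(Actuation path unavailable) [OR] = 1 − (1−0.20) × (1−0.006600) × (1−0.30) = 0.443696
P(Redundant channel down) [OR] = 1 − (1−0.30) × (1−0.38) × (1−0.443696) = 0.758564
P(Perception stack fails) [OR] = 1 − (1−0.18) × (1−0.44) = 0.540800
P(Planning chain fails) [OR] = 1 − (1−0.540800) × (1−0.36) × (1−0.44) = 0.835423
P(Autonomous vehicle fails to stop) [AND] = 0.451000 × 0.758564 × 0.835423 = 0.285809
Rounded to 4 decimal places: P(Autonomous vehicle fails to stop) ≈ 0.2858.

0.2858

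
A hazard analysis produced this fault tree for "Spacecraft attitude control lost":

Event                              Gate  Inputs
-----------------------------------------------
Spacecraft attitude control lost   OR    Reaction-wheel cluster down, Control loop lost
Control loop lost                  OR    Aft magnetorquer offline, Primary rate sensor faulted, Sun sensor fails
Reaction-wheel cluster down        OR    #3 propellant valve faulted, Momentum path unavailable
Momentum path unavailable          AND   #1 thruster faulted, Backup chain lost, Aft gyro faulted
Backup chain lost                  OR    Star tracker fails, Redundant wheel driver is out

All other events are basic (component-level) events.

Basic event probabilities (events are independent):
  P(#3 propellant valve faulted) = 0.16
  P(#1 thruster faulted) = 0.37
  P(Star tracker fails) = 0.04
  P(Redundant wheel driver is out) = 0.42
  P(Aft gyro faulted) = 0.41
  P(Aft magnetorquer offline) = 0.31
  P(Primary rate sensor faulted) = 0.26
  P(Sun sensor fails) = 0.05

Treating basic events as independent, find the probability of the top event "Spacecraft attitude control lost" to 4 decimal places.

0.6199

P(Backup chain lost) [OR] = 1 − (1−0.04) × (1−0.42) = 0.443200
P(Momentum path unavailable) [AND] = 0.37 × 0.443200 × 0.41 = 0.067233
P(Reaction-wheel cluster down) [OR] = 1 − (1−0.16) × (1−0.067233) = 0.216476
P(Control loop lost) [OR] = 1 − (1−0.31) × (1−0.26) × (1−0.05) = 0.514930
P(Spacecraft attitude control lost) [OR] = 1 − (1−0.216476) × (1−0.514930) = 0.619936
Rounded to 4 decimal places: P(Spacecraft attitude control lost) ≈ 0.6199.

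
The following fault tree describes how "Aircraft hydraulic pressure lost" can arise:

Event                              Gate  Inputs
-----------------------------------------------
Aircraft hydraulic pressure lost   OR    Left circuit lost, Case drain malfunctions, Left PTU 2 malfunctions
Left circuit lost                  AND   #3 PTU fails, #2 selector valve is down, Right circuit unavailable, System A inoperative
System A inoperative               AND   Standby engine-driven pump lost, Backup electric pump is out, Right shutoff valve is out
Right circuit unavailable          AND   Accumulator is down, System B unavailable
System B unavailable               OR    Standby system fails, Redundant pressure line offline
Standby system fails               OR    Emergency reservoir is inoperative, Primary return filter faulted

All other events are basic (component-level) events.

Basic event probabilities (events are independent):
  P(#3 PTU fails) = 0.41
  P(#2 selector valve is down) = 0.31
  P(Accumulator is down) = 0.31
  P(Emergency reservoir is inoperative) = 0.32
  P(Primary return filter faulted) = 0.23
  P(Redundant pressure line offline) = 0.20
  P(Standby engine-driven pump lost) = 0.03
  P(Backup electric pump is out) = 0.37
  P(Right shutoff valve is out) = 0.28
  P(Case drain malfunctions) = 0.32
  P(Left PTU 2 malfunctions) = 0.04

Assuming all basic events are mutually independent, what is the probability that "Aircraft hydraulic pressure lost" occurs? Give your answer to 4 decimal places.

P(Standby system fails) [OR] = 1 − (1−0.32) × (1−0.23) = 0.476400
P(System B unavailable) [OR] = 1 − (1−0.476400) × (1−0.20) = 0.581120
P(Right circuit unavailable) [AND] = 0.31 × 0.581120 = 0.180147
P(System A inoperative) [AND] = 0.03 × 0.37 × 0.28 = 0.003108
P(Left circuit lost) [AND] = 0.41 × 0.31 × 0.180147 × 0.003108 = 0.000071
P(Aircraft hydraulic pressure lost) [OR] = 1 − (1−0.000071) × (1−0.32) × (1−0.04) = 0.347246
Rounded to 4 decimal places: P(Aircraft hydraulic pressure lost) ≈ 0.3472.

0.3472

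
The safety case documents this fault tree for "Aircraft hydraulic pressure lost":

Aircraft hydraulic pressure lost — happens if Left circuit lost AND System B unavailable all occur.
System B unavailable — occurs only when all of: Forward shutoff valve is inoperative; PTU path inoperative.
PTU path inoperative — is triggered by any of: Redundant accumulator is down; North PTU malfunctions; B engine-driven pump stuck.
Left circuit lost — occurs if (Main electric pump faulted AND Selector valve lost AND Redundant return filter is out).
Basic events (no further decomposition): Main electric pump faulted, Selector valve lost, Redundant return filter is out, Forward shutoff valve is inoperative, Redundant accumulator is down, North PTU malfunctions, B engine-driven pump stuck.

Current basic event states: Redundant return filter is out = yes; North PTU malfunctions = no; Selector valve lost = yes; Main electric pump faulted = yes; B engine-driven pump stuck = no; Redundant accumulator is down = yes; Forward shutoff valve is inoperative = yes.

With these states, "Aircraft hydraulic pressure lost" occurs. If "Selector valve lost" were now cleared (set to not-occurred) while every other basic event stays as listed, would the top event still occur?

No

Counterfactual: set "Selector valve lost" to not occurred.
Left circuit lost [AND]: Main electric pump faulted=occurs, Selector valve lost=not, Redundant return filter is out=occurs → not all inputs occur → does not occur.
PTU path inoperative [OR]: Redundant accumulator is down=occurs, North PTU malfunctions=not, B engine-driven pump stuck=not → at least one input occurs → occurs.
System B unavailable [AND]: Forward shutoff valve is inoperative=occurs, PTU path inoperative=occurs → all inputs occur → occurs.
Aircraft hydraulic pressure lost [AND]: Left circuit lost=not, System B unavailable=occurs → not all inputs occur → does not occur.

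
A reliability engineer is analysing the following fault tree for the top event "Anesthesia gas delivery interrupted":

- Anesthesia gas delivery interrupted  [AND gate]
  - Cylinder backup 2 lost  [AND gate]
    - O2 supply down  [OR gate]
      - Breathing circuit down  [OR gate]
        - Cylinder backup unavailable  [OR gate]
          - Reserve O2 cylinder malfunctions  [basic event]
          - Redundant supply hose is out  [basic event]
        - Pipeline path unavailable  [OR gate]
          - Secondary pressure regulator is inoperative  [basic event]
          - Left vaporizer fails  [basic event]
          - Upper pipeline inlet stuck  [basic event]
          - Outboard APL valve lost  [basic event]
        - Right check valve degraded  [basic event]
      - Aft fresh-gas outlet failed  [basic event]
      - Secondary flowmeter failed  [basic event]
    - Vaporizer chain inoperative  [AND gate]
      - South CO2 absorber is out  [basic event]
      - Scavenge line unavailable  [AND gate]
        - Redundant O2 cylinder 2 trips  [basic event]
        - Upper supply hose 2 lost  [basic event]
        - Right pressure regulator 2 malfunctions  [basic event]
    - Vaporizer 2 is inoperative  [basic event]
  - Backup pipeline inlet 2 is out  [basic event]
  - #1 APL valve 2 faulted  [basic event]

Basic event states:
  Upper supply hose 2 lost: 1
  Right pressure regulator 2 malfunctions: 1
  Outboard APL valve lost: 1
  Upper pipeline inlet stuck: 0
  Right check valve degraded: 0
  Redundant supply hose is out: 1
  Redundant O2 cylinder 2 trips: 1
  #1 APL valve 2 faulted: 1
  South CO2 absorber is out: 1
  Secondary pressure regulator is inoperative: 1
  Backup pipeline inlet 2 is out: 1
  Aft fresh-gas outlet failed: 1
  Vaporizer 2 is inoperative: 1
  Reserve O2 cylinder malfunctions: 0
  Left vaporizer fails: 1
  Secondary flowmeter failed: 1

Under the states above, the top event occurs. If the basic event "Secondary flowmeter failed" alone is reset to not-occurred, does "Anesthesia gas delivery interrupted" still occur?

Counterfactual: set "Secondary flowmeter failed" to not occurred.
Cylinder backup unavailable [OR]: Reserve O2 cylinder malfunctions=not, Redundant supply hose is out=occurs → at least one input occurs → occurs.
Pipeline path unavailable [OR]: Secondary pressure regulator is inoperative=occurs, Left vaporizer fails=occurs, Upper pipeline inlet stuck=not, Outboard APL valve lost=occurs → at least one input occurs → occurs.
Breathing circuit down [OR]: Cylinder backup unavailable=occurs, Pipeline path unavailable=occurs, Right check valve degraded=not → at least one input occurs → occurs.
O2 supply down [OR]: Breathing circuit down=occurs, Aft fresh-gas outlet failed=occurs, Secondary flowmeter failed=not → at least one input occurs → occurs.
Scavenge line unavailable [AND]: Redundant O2 cylinder 2 trips=occurs, Upper supply hose 2 lost=occurs, Right pressure regulator 2 malfunctions=occurs → all inputs occur → occurs.
Vaporizer chain inoperative [AND]: South CO2 absorber is out=occurs, Scavenge line unavailable=occurs → all inputs occur → occurs.
Cylinder backup 2 lost [AND]: O2 supply down=occurs, Vaporizer chain inoperative=occurs, Vaporizer 2 is inoperative=occurs → all inputs occur → occurs.
Anesthesia gas delivery interrupted [AND]: Cylinder backup 2 lost=occurs, Backup pipeline inlet 2 is out=occurs, #1 APL valve 2 faulted=occurs → all inputs occur → occurs.

Yes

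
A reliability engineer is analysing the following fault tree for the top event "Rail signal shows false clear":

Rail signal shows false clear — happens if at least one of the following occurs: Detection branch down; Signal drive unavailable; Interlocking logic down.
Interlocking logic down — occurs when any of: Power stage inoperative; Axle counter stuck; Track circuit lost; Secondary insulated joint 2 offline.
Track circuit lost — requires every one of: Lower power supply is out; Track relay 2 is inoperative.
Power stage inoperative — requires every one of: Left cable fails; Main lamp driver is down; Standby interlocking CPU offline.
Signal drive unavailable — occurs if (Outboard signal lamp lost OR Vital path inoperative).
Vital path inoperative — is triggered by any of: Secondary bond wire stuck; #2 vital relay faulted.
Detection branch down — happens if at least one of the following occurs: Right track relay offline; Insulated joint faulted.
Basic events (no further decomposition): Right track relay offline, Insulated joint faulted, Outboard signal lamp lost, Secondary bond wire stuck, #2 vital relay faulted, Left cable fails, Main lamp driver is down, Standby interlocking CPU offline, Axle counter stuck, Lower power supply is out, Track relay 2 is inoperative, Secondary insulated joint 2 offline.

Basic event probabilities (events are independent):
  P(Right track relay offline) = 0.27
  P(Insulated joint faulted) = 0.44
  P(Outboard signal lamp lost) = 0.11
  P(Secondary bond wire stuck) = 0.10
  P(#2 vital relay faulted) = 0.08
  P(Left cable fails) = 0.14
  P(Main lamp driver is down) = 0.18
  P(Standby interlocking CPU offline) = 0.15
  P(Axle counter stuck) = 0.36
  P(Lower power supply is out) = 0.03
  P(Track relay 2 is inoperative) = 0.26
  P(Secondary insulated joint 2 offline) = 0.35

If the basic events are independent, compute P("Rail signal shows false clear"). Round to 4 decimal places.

0.8761

P(Detection branch down) [OR] = 1 − (1−0.27) × (1−0.44) = 0.591200
P(Vital path inoperative) [OR] = 1 − (1−0.10) × (1−0.08) = 0.172000
P(Signal drive unavailable) [OR] = 1 − (1−0.11) × (1−0.172000) = 0.263080
P(Power stage inoperative) [AND] = 0.14 × 0.18 × 0.15 = 0.003780
P(Track circuit lost) [AND] = 0.03 × 0.26 = 0.007800
P(Interlocking logic down) [OR] = 1 − (1−0.003780) × (1−0.36) × (1−0.007800) × (1−0.35) = 0.588805
P(Rail signal shows false clear) [OR] = 1 − (1−0.591200) × (1−0.263080) × (1−0.588805) = 0.876126
Rounded to 4 decimal places: P(Rail signal shows false clear) ≈ 0.8761.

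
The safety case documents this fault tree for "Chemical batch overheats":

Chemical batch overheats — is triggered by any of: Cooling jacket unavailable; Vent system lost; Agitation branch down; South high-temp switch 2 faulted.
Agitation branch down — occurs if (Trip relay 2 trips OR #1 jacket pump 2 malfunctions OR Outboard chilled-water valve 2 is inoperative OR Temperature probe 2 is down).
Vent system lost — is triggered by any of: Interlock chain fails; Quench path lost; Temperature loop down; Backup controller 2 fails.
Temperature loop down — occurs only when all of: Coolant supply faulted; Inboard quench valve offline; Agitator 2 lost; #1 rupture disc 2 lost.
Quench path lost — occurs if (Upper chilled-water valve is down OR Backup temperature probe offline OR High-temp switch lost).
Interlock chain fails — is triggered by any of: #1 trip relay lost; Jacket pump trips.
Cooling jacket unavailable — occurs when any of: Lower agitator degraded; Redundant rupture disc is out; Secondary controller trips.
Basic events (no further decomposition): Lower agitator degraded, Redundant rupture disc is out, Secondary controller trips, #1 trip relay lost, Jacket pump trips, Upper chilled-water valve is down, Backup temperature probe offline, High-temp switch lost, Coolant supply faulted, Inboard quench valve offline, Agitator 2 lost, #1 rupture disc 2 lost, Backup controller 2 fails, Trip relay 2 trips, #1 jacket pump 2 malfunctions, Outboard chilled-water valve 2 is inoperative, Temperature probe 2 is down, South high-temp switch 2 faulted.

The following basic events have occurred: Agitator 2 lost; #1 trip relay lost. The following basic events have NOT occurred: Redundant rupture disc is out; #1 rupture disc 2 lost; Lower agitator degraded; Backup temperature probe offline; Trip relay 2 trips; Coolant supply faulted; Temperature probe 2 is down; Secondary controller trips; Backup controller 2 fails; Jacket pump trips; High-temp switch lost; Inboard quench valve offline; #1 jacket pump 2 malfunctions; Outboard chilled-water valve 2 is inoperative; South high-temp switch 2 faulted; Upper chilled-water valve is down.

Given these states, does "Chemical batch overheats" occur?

Yes

Cooling jacket unavailable [OR]: Lower agitator degraded=not, Redundant rupture disc is out=not, Secondary controller trips=not → no input occurs → does not occur.
Interlock chain fails [OR]: #1 trip relay lost=occurs, Jacket pump trips=not → at least one input occurs → occurs.
Quench path lost [OR]: Upper chilled-water valve is down=not, Backup temperature probe offline=not, High-temp switch lost=not → no input occurs → does not occur.
Temperature loop down [AND]: Coolant supply faulted=not, Inboard quench valve offline=not, Agitator 2 lost=occurs, #1 rupture disc 2 lost=not → not all inputs occur → does not occur.
Vent system lost [OR]: Interlock chain fails=occurs, Quench path lost=not, Temperature loop down=not, Backup controller 2 fails=not → at least one input occurs → occurs.
Agitation branch down [OR]: Trip relay 2 trips=not, #1 jacket pump 2 malfunctions=not, Outboard chilled-water valve 2 is inoperative=not, Temperature probe 2 is down=not → no input occurs → does not occur.
Chemical batch overheats [OR]: Cooling jacket unavailable=not, Vent system lost=occurs, Agitation branch down=not, South high-temp switch 2 faulted=not → at least one input occurs → occurs.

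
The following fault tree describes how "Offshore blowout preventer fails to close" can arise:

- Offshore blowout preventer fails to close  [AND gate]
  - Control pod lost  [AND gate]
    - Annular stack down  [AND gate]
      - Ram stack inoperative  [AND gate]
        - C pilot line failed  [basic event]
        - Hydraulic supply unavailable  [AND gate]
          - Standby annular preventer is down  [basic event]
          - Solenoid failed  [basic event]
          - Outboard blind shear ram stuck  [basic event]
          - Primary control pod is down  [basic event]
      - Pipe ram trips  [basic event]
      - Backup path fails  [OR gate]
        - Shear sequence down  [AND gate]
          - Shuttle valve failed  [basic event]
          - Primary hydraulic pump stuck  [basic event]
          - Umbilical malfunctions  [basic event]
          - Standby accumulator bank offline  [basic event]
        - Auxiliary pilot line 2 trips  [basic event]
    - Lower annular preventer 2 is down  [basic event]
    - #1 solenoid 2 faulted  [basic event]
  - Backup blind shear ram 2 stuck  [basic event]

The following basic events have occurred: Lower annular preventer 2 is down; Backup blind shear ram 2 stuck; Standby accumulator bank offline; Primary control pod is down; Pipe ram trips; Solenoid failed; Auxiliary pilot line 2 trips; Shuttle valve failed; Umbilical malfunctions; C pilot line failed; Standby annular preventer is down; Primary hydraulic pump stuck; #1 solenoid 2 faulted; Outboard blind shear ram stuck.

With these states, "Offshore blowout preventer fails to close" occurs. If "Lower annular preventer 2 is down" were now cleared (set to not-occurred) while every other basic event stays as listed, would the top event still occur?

Counterfactual: set "Lower annular preventer 2 is down" to not occurred.
Hydraulic supply unavailable [AND]: Standby annular preventer is down=occurs, Solenoid failed=occurs, Outboard blind shear ram stuck=occurs, Primary control pod is down=occurs → all inputs occur → occurs.
Ram stack inoperative [AND]: C pilot line failed=occurs, Hydraulic supply unavailable=occurs → all inputs occur → occurs.
Shear sequence down [AND]: Shuttle valve failed=occurs, Primary hydraulic pump stuck=occurs, Umbilical malfunctions=occurs, Standby accumulator bank offline=occurs → all inputs occur → occurs.
Backup path fails [OR]: Shear sequence down=occurs, Auxiliary pilot line 2 trips=occurs → at least one input occurs → occurs.
Annular stack down [AND]: Ram stack inoperative=occurs, Pipe ram trips=occurs, Backup path fails=occurs → all inputs occur → occurs.
Control pod lost [AND]: Annular stack down=occurs, Lower annular preventer 2 is down=not, #1 solenoid 2 faulted=occurs → not all inputs occur → does not occur.
Offshore blowout preventer fails to close [AND]: Control pod lost=not, Backup blind shear ram 2 stuck=occurs → not all inputs occur → does not occur.

No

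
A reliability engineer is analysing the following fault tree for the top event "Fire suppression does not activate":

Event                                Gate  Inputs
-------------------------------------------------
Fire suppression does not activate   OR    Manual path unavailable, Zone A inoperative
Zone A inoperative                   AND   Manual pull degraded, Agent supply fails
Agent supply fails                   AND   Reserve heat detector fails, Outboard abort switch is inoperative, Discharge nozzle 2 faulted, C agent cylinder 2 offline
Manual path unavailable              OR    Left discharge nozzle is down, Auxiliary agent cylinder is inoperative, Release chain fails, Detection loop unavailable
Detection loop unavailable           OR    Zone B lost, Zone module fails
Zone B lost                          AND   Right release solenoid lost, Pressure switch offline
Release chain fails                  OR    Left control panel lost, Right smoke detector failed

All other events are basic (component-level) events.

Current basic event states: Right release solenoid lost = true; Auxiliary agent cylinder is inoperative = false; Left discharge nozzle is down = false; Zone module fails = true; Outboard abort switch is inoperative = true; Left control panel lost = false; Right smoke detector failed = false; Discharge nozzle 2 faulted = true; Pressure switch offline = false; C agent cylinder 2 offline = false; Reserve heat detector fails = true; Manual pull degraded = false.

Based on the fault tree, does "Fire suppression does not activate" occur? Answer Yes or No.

Release chain fails [OR]: Left control panel lost=not, Right smoke detector failed=not → no input occurs → does not occur.
Zone B lost [AND]: Right release solenoid lost=occurs, Pressure switch offline=not → not all inputs occur → does not occur.
Detection loop unavailable [OR]: Zone B lost=not, Zone module fails=occurs → at least one input occurs → occurs.
Manual path unavailable [OR]: Left discharge nozzle is down=not, Auxiliary agent cylinder is inoperative=not, Release chain fails=not, Detection loop unavailable=occurs → at least one input occurs → occurs.
Agent supply fails [AND]: Reserve heat detector fails=occurs, Outboard abort switch is inoperative=occurs, Discharge nozzle 2 faulted=occurs, C agent cylinder 2 offline=not → not all inputs occur → does not occur.
Zone A inoperative [AND]: Manual pull degraded=not, Agent supply fails=not → not all inputs occur → does not occur.
Fire suppression does not activate [OR]: Manual path unavailable=occurs, Zone A inoperative=not → at least one input occurs → occurs.

Yes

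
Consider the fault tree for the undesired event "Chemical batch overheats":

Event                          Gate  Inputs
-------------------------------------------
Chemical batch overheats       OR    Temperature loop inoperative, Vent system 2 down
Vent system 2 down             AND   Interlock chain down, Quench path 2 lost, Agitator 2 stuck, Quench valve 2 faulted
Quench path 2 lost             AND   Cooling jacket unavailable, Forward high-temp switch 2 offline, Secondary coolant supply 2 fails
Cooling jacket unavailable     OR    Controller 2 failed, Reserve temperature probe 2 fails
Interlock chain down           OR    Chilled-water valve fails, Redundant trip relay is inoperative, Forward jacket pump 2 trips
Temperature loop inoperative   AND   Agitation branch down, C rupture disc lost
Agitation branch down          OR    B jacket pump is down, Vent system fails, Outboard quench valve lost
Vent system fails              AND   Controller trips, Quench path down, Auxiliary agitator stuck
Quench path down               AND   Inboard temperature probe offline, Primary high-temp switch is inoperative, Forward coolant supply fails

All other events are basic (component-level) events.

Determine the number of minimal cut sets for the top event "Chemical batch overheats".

Quench path down [AND]: one cut set from each child combined → 1 × 1 × 1 = 1 cut set(s).
Vent system fails [AND]: one cut set from each child combined → 1 × 1 × 1 = 1 cut set(s).
Agitation branch down [OR]: union of children's cut sets → 3 cut set(s).
Temperature loop inoperative [AND]: one cut set from each child combined → 3 × 1 = 3 cut set(s).
Interlock chain down [OR]: union of children's cut sets → 3 cut set(s).
Cooling jacket unavailable [OR]: union of children's cut sets → 2 cut set(s).
Quench path 2 lost [AND]: one cut set from each child combined → 2 × 1 × 1 = 2 cut set(s).
Vent system 2 down [AND]: one cut set from each child combined → 3 × 2 × 1 × 1 = 6 cut set(s).
Chemical batch overheats [OR]: union of children's cut sets → 9 cut set(s).
Minimal cut sets: {B jacket pump is down, C rupture disc lost}; {Auxiliary agitator stuck, C rupture disc lost, Controller trips, Forward coolant supply fails, Inboard temperature probe offline, Primary high-temp switch is inoperative}; {C rupture disc lost, Outboard quench valve lost}; {Agitator 2 stuck, Chilled-water valve fails, Controller 2 failed, Forward high-temp switch 2 offline, Quench valve 2 faulted, Secondary coolant supply 2 fails}; {Agitator 2 stuck, Chilled-water valve fails, Forward high-temp switch 2 offline, Quench valve 2 faulted, Reserve temperature probe 2 fails, Secondary coolant supply 2 fails}; {Agitator 2 stuck, Controller 2 failed, Forward high-temp switch 2 offline, Quench valve 2 faulted, Redundant trip relay is inoperative, Secondary coolant supply 2 fails}; {Agitator 2 stuck, Forward high-temp switch 2 offline, Quench valve 2 faulted, Redundant trip relay is inoperative, Reserve temperature probe 2 fails, Secondary coolant supply 2 fails}; {Agitator 2 stuck, Controller 2 failed, Forward high-temp switch 2 offline, Forward jacket pump 2 trips, Quench valve 2 faulted, Secondary coolant supply 2 fails}; {Agitator 2 stuck, Forward high-temp switch 2 offline, Forward jacket pump 2 trips, Quench valve 2 faulted, Reserve temperature probe 2 fails, Secondary coolant supply 2 fails}.

9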